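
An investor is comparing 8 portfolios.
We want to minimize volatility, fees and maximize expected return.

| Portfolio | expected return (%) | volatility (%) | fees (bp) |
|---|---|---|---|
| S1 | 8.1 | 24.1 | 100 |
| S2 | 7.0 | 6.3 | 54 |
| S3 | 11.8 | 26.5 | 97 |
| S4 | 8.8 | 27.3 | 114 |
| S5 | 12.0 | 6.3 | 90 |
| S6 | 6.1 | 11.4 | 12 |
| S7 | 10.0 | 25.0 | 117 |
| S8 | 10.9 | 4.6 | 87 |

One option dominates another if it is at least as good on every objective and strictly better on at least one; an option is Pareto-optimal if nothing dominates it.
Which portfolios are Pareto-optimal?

S1: dominated by S5 (expected return 12.0≥8.1, volatility 6.3≤24.1, fees 90≤100).
S2: not dominated.
S3: dominated by S5 (expected return 12.0≥11.8, volatility 6.3≤26.5, fees 90≤97).
S4: dominated by S3 (expected return 11.8≥8.8, volatility 26.5≤27.3, fees 97≤114).
S5: not dominated (best expected return).
S6: not dominated (best fees).
S7: dominated by S5 (expected return 12.0≥10.0, volatility 6.3≤25.0, fees 90≤117).
S8: not dominated (best volatility).

S2, S5, S6, S8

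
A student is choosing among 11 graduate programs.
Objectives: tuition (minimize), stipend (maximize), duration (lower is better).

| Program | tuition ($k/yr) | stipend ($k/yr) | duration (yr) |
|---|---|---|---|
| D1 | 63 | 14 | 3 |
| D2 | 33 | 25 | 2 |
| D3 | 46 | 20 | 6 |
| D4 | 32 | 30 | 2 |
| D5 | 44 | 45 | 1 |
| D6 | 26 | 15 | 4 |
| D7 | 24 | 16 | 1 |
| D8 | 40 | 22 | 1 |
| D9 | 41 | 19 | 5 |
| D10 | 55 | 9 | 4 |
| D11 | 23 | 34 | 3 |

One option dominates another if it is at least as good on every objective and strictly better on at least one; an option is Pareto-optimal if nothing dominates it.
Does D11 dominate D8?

D11 vs D8: D11 is worse on duration (3 vs 1), so it does not dominate D8.

No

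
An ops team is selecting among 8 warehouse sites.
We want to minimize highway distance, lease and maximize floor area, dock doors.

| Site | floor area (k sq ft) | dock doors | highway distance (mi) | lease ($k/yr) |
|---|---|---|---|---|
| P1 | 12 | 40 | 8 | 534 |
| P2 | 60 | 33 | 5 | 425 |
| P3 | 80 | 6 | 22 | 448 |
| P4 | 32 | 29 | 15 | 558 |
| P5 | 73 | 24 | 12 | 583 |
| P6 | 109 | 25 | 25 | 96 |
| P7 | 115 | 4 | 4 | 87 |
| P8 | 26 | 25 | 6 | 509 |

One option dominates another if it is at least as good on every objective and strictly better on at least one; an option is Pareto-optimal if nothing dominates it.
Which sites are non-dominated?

P1: not dominated (best dock doors).
P2: not dominated.
P3: not dominated.
P4: dominated by P2 (floor area 60≥32, dock doors 33≥29, highway distance 5≤15, lease 425≤558).
P5: not dominated.
P6: not dominated.
P7: not dominated (best floor area).
P8: dominated by P2 (floor area 60≥26, dock doors 33≥25, highway distance 5≤6, lease 425≤509).

P1, P2, P3, P5, P6, P7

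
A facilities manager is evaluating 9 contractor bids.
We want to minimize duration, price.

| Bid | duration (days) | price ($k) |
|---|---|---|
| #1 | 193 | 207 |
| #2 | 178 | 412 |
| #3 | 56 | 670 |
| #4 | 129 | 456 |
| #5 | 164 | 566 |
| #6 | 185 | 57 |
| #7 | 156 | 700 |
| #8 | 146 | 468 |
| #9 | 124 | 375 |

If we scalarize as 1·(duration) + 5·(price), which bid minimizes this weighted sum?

#6

#1: 1·193 + 5·207 = 1228
#2: 1·178 + 5·412 = 2238
#3: 1·56 + 5·670 = 3406
#4: 1·129 + 5·456 = 2409
#5: 1·164 + 5·566 = 2994
#6: 1·185 + 5·57 = 470
#7: 1·156 + 5·700 = 3656
#8: 1·146 + 5·468 = 2486
#9: 1·124 + 5·375 = 1999
Lowest: #6 at 470.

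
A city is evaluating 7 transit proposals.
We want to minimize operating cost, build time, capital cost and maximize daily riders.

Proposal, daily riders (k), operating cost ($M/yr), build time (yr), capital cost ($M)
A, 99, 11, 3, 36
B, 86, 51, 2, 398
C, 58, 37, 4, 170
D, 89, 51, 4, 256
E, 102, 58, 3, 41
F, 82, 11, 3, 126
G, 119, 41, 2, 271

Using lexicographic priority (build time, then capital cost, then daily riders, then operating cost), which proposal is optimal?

First minimize build time: best is 2, kept {B, G}.
Then minimize capital cost: best is 271, kept {G}.

G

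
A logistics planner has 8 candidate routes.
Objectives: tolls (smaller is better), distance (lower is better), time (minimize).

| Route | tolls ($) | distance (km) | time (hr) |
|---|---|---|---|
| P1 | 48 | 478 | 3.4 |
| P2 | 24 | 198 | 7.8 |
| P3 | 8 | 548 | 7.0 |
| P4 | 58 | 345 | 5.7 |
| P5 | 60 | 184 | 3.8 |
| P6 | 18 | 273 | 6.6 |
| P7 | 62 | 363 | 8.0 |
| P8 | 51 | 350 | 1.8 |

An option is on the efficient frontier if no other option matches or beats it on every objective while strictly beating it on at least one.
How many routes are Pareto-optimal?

7

P1: not dominated.
P2: not dominated.
P3: not dominated (best tolls).
P4: not dominated.
P5: not dominated (best distance).
P6: not dominated.
P7: dominated by P2 (tolls 24≤62, distance 198≤363, time 7.8≤8.0).
P8: not dominated (best time).
Pareto-optimal: P1, P2, P3, P4, P5, P6, P8 → 7.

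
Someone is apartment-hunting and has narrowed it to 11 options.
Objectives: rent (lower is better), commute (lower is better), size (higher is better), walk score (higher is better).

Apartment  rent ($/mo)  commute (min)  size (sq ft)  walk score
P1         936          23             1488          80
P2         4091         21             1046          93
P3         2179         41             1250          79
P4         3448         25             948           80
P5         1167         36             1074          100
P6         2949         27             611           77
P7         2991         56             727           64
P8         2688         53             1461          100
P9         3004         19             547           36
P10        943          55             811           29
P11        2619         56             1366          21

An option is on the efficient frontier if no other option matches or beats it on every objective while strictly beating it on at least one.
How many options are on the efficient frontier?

P1: not dominated (best rent).
P2: not dominated.
P3: dominated by P1 (rent 936≤2179, commute 23≤41, size 1488≥1250, walk score 80≥79).
P4: dominated by P1 (rent 936≤3448, commute 23≤25, size 1488≥948, walk score 80≥80).
P5: not dominated.
P6: dominated by P1 (rent 936≤2949, commute 23≤27, size 1488≥611, walk score 80≥77).
P7: dominated by P1 (rent 936≤2991, commute 23≤56, size 1488≥727, walk score 80≥64).
P8: not dominated.
P9: not dominated (best commute).
P10: dominated by P1 (rent 936≤943, commute 23≤55, size 1488≥811, walk score 80≥29).
P11: dominated by P1 (rent 936≤2619, commute 23≤56, size 1488≥1366, walk score 80≥21).
Pareto-optimal: P1, P2, P5, P8, P9 → 5.

5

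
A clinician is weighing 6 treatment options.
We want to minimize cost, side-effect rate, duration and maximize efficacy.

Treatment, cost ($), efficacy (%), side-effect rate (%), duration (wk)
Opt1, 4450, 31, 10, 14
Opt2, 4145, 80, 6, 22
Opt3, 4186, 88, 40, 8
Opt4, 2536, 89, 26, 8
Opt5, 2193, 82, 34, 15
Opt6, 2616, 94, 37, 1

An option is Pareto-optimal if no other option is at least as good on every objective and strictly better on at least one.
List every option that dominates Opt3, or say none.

Opt4: cost 2536≤4186, efficacy 89≥88, side-effect rate 26≤40, duration 8≤8 — dominates Opt3.
Opt6: cost 2616≤4186, efficacy 94≥88, side-effect rate 37≤40, duration 1≤8 — dominates Opt3.
Others (Opt1, Opt2, Opt5) are each worse than Opt3 on at least one objective.

Opt4, Opt6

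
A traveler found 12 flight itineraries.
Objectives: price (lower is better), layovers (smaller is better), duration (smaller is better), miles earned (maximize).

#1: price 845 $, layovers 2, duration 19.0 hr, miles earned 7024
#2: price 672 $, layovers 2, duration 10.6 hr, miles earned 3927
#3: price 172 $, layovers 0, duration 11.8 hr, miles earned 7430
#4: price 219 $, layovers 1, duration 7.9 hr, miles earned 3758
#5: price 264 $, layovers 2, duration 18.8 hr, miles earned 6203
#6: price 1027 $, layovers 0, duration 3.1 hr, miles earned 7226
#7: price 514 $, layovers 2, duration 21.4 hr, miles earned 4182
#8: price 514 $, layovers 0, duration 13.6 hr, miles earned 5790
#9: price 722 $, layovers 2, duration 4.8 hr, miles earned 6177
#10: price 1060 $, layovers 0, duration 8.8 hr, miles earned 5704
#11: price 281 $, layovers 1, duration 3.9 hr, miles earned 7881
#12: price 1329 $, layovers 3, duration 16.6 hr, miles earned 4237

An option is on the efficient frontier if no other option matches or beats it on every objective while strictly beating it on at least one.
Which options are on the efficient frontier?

#3, #4, #6, #11

#1: dominated by #3 (price 172≤845, layovers 0≤2, duration 11.8≤19.0, miles earned 7430≥7024).
#2: dominated by #11 (price 281≤672, layovers 1≤2, duration 3.9≤10.6, miles earned 7881≥3927).
#3: not dominated (best price).
#4: not dominated.
#5: dominated by #3 (price 172≤264, layovers 0≤2, duration 11.8≤18.8, miles earned 7430≥6203).
#6: not dominated (best duration).
#7: dominated by #3 (price 172≤514, layovers 0≤2, duration 11.8≤21.4, miles earned 7430≥4182).
#8: dominated by #3 (price 172≤514, layovers 0≤0, duration 11.8≤13.6, miles earned 7430≥5790).
#9: dominated by #11 (price 281≤722, layovers 1≤2, duration 3.9≤4.8, miles earned 7881≥6177).
#10: dominated by #6 (price 1027≤1060, layovers 0≤0, duration 3.1≤8.8, miles earned 7226≥5704).
#11: not dominated (best miles earned).
#12: dominated by #3 (price 172≤1329, layovers 0≤3, duration 11.8≤16.6, miles earned 7430≥4237).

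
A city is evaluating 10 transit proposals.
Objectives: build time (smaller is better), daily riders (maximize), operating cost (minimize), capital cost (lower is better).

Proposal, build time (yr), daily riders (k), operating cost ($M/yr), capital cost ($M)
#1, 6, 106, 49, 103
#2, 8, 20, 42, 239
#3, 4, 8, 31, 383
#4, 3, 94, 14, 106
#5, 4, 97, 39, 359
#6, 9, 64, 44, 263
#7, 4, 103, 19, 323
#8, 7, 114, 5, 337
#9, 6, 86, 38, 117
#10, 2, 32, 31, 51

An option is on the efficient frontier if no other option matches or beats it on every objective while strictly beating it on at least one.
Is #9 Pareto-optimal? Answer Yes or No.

No

#4 vs #9: build time 3≤6, daily riders 94≥86, operating cost 14≤38, capital cost 106≤117 — #4 is at least as good on every objective and strictly better on at least one, so #4 dominates #9.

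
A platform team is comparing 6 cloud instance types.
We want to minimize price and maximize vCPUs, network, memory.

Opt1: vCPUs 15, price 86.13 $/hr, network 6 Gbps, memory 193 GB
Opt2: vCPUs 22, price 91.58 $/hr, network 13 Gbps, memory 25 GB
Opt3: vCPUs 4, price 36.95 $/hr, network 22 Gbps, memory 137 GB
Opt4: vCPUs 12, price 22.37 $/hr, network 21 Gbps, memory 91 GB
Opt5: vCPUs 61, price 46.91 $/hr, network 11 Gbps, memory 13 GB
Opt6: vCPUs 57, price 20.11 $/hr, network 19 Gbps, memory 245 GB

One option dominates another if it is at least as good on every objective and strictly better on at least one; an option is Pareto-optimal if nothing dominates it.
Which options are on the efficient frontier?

Opt3, Opt4, Opt5, Opt6

Opt1: dominated by Opt6 (vCPUs 57≥15, price 20.11≤86.13, network 19≥6, memory 245≥193).
Opt2: dominated by Opt6 (vCPUs 57≥22, price 20.11≤91.58, network 19≥13, memory 245≥25).
Opt3: not dominated (best network).
Opt4: not dominated.
Opt5: not dominated (best vCPUs).
Opt6: not dominated (best price).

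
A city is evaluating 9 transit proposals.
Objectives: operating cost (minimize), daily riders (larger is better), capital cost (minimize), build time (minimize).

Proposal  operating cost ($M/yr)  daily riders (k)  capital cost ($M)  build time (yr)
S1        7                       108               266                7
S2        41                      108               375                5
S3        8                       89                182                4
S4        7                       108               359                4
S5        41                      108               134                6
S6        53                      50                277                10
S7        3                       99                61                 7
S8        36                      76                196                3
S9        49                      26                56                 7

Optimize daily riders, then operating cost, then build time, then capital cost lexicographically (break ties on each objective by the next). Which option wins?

S4

First maximize daily riders: best is 108, kept {S1, S2, S4, S5}.
Then minimize operating cost: best is 7, kept {S1, S4}.
Then minimize build time: best is 4, kept {S4}.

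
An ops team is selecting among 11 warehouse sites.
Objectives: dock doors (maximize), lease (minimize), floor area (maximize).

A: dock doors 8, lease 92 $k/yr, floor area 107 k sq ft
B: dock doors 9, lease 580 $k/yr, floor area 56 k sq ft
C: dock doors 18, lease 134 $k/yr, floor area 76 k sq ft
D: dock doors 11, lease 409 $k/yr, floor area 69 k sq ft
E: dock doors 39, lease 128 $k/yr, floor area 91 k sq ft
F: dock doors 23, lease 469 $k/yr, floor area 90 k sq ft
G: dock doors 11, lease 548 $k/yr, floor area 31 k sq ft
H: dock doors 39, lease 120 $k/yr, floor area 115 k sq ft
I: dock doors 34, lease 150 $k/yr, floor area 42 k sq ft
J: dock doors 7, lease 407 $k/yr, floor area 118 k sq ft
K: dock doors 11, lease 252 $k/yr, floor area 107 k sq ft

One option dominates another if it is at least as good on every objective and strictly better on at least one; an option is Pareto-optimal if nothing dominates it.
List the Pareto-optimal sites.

A, H, J

A: not dominated (best lease).
B: dominated by C (dock doors 18≥9, lease 134≤580, floor area 76≥56).
C: dominated by E (dock doors 39≥18, lease 128≤134, floor area 91≥76).
D: dominated by C (dock doors 18≥11, lease 134≤409, floor area 76≥69).
E: dominated by H (dock doors 39≥39, lease 120≤128, floor area 115≥91).
F: dominated by E (dock doors 39≥23, lease 128≤469, floor area 91≥90).
G: dominated by C (dock doors 18≥11, lease 134≤548, floor area 76≥31).
H: not dominated.
I: dominated by E (dock doors 39≥34, lease 128≤150, floor area 91≥42).
J: not dominated (best floor area).
K: dominated by H (dock doors 39≥11, lease 120≤252, floor area 115≥107).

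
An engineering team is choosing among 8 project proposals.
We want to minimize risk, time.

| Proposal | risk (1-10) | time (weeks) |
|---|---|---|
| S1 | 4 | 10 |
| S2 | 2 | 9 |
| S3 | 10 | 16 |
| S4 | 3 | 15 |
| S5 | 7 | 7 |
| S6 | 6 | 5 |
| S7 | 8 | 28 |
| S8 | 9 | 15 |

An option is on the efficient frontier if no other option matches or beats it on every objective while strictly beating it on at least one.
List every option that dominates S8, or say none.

S1: risk 4≤9, time 10≤15 — dominates S8.
S2: risk 2≤9, time 9≤15 — dominates S8.
S4: risk 3≤9, time 15≤15 — dominates S8.
S5: risk 7≤9, time 7≤15 — dominates S8.
S6: risk 6≤9, time 5≤15 — dominates S8.
Others (S3, S7) are each worse than S8 on at least one objective.

S1, S2, S4, S5, S6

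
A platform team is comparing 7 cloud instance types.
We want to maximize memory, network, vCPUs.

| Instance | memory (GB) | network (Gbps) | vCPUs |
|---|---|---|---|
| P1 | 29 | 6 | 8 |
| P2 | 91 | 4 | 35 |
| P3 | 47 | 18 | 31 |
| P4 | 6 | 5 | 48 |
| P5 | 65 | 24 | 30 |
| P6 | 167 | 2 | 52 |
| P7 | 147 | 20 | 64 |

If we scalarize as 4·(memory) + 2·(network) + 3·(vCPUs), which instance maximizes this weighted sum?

P1: 4·29 + 2·6 + 3·8 = 152
P2: 4·91 + 2·4 + 3·35 = 477
P3: 4·47 + 2·18 + 3·31 = 317
P4: 4·6 + 2·5 + 3·48 = 178
P5: 4·65 + 2·24 + 3·30 = 398
P6: 4·167 + 2·2 + 3·52 = 828
P7: 4·147 + 2·20 + 3·64 = 820
Highest: P6 at 828.

P6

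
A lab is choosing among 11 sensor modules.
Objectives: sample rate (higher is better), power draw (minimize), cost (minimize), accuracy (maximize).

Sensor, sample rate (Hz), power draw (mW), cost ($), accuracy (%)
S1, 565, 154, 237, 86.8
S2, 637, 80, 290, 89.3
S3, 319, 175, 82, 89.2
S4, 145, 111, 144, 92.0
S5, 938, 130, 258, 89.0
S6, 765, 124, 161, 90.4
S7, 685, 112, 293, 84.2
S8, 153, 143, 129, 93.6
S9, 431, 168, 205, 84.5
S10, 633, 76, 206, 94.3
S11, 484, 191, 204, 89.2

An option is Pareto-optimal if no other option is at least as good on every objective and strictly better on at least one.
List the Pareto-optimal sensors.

S1: dominated by S6 (sample rate 765≥565, power draw 124≤154, cost 161≤237, accuracy 90.4≥86.8).
S2: not dominated.
S3: not dominated (best cost).
S4: not dominated.
S5: not dominated (best sample rate).
S6: not dominated.
S7: not dominated.
S8: not dominated.
S9: dominated by S6 (sample rate 765≥431, power draw 124≤168, cost 161≤205, accuracy 90.4≥84.5).
S10: not dominated (best power draw).
S11: dominated by S6 (sample rate 765≥484, power draw 124≤191, cost 161≤204, accuracy 90.4≥89.2).

S2, S3, S4, S5, S6, S7, S8, S10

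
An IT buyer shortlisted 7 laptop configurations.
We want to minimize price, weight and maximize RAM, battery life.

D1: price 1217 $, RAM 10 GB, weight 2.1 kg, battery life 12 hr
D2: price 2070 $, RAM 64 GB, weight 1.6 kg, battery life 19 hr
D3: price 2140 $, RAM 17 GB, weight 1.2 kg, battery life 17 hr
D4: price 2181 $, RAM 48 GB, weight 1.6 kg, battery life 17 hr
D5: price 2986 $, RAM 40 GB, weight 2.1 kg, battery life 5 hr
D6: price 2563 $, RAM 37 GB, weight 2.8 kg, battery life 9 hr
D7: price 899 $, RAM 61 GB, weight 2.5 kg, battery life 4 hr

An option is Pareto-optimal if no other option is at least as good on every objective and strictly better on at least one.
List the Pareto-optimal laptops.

D1: not dominated.
D2: not dominated (best RAM).
D3: not dominated (best weight).
D4: dominated by D2 (price 2070≤2181, RAM 64≥48, weight 1.6≤1.6, battery life 19≥17).
D5: dominated by D2 (price 2070≤2986, RAM 64≥40, weight 1.6≤2.1, battery life 19≥5).
D6: dominated by D2 (price 2070≤2563, RAM 64≥37, weight 1.6≤2.8, battery life 19≥9).
D7: not dominated (best price).

D1, D2, D3, D7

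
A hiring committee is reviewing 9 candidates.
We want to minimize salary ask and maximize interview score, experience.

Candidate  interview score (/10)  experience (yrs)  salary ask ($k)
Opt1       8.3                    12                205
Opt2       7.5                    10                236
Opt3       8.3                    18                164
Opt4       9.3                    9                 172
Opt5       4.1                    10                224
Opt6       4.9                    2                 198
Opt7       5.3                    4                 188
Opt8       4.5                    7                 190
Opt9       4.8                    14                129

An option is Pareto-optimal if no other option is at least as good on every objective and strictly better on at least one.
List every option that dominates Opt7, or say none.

Opt3: interview score 8.3≥5.3, experience 18≥4, salary ask 164≤188 — dominates Opt7.
Opt4: interview score 9.3≥5.3, experience 9≥4, salary ask 172≤188 — dominates Opt7.
Others (Opt1, Opt2, Opt5, Opt6, Opt8, Opt9) are each worse than Opt7 on at least one objective.

Opt3, Opt4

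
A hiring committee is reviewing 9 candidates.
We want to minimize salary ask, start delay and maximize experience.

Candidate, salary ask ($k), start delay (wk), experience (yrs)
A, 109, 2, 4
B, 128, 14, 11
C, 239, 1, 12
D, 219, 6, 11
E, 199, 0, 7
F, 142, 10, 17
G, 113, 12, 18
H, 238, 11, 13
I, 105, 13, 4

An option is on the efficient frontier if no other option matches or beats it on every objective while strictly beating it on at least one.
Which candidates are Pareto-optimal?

A: not dominated.
B: dominated by G (salary ask 113≤128, start delay 12≤14, experience 18≥11).
C: not dominated.
D: not dominated.
E: not dominated (best start delay).
F: not dominated.
G: not dominated (best experience).
H: dominated by F (salary ask 142≤238, start delay 10≤11, experience 17≥13).
I: not dominated (best salary ask).

A, C, D, E, F, G, I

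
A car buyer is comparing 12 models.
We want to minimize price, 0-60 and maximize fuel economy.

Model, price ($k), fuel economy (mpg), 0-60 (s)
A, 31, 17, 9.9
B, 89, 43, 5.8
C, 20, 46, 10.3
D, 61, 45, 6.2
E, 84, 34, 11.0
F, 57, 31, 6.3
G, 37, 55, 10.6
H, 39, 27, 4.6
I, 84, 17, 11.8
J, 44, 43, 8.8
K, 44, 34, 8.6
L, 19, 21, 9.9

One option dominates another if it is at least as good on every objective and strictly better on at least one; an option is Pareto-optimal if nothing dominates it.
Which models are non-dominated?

A: dominated by L (price 19≤31, fuel economy 21≥17, 0-60 9.9≤9.9).
B: not dominated.
C: not dominated.
D: not dominated.
E: dominated by C (price 20≤84, fuel economy 46≥34, 0-60 10.3≤11.0).
F: not dominated.
G: not dominated (best fuel economy).
H: not dominated (best 0-60).
I: dominated by A (price 31≤84, fuel economy 17≥17, 0-60 9.9≤11.8).
J: not dominated.
K: not dominated.
L: not dominated (best price).

B, C, D, F, G, H, J, K, L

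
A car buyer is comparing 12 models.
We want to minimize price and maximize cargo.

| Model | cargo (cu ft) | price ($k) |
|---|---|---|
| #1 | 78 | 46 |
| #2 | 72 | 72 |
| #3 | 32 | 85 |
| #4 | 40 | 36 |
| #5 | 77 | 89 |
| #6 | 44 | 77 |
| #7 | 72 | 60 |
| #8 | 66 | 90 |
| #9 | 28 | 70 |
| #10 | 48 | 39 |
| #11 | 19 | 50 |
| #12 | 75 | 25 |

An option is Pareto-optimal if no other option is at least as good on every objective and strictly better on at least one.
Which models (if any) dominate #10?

#12

#12: cargo 75≥48, price 25≤39 — dominates #10.
Others (#1, #2, #3, #4, #5, #6, #7, #8, #9, #11) are each worse than #10 on at least one objective.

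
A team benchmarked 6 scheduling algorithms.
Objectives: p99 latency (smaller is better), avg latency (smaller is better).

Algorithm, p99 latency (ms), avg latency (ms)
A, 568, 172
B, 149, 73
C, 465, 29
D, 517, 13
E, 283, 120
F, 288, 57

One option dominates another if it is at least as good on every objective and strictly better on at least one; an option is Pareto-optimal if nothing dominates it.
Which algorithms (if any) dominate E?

B: p99 latency 149≤283, avg latency 73≤120 — dominates E.
Others (A, C, D, F) are each worse than E on at least one objective.

B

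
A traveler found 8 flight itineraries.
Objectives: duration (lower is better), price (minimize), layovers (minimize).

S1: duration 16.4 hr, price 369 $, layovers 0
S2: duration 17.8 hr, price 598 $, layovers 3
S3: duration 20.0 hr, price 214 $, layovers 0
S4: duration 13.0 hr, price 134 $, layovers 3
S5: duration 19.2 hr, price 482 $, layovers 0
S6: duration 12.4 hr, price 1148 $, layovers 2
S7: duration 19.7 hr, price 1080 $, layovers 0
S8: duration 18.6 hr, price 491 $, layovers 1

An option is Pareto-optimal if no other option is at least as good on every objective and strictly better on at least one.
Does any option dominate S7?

Yes

S1 vs S7: duration 16.4≤19.7, price 369≤1080, layovers 0≤0 — S1 is at least as good on every objective and strictly better on at least one, so S1 dominates S7.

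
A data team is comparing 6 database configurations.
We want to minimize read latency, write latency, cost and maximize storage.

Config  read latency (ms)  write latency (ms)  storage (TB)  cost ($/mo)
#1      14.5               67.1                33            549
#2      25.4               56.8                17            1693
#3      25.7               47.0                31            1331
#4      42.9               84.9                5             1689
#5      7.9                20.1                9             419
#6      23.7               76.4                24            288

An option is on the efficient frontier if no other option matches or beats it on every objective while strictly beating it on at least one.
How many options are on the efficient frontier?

5

#1: not dominated (best storage).
#2: not dominated.
#3: not dominated.
#4: dominated by #1 (read latency 14.5≤42.9, write latency 67.1≤84.9, storage 33≥5, cost 549≤1689).
#5: not dominated (best read latency).
#6: not dominated (best cost).
Pareto-optimal: #1, #2, #3, #5, #6 → 5.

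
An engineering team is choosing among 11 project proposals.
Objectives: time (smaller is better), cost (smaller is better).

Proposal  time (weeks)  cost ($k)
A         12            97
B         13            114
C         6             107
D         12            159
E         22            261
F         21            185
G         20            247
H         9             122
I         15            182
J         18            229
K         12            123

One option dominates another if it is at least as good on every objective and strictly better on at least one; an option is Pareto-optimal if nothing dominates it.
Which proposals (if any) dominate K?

A: time 12≤12, cost 97≤123 — dominates K.
C: time 6≤12, cost 107≤123 — dominates K.
H: time 9≤12, cost 122≤123 — dominates K.
Others (B, D, E, F, G, I, J) are each worse than K on at least one objective.

A, C, H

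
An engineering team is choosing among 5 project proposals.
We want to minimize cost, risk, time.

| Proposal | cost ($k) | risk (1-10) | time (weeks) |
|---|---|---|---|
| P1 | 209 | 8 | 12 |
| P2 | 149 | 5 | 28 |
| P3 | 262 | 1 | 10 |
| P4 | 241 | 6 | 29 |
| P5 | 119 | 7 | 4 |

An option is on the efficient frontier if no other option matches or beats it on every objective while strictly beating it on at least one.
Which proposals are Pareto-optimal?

P1: dominated by P5 (cost 119≤209, risk 7≤8, time 4≤12).
P2: not dominated.
P3: not dominated (best risk).
P4: dominated by P2 (cost 149≤241, risk 5≤6, time 28≤29).
P5: not dominated (best cost).

P2, P3, P5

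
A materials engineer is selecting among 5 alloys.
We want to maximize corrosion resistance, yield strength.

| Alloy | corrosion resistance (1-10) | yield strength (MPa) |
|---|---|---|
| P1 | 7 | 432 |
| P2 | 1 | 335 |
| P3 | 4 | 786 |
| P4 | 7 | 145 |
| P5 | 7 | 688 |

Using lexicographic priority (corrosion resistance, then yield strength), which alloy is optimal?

First maximize corrosion resistance: best is 7, kept {P1, P4, P5}.
Then maximize yield strength: best is 688, kept {P5}.

P5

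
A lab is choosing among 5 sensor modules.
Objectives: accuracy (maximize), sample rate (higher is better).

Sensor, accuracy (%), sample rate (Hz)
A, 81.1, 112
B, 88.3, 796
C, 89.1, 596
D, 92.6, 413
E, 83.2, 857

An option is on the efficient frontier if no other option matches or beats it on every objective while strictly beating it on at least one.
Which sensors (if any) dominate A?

B, C, D, E

B: accuracy 88.3≥81.1, sample rate 796≥112 — dominates A.
C: accuracy 89.1≥81.1, sample rate 596≥112 — dominates A.
D: accuracy 92.6≥81.1, sample rate 413≥112 — dominates A.
E: accuracy 83.2≥81.1, sample rate 857≥112 — dominates A.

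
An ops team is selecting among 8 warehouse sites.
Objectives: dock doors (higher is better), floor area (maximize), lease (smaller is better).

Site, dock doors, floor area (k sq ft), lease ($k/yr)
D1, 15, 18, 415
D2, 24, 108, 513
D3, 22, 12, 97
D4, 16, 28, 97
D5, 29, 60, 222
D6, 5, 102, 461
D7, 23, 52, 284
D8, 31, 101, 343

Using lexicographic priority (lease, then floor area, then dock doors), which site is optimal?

First minimize lease: best is 97, kept {D3, D4}.
Then maximize floor area: best is 28, kept {D4}.

D4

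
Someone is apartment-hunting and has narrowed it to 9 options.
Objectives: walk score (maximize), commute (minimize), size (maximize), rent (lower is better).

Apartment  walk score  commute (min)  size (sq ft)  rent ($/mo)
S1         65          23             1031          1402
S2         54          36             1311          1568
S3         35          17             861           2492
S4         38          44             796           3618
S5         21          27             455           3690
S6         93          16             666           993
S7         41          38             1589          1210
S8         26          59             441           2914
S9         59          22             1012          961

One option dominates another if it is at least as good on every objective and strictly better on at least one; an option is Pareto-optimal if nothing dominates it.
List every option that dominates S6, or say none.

S1: worse on walk score (65 vs 93).
S2: worse on walk score (54 vs 93).
S3: worse on walk score (35 vs 93).
S4: worse on walk score (38 vs 93).
S5: worse on walk score (21 vs 93).
S7: worse on walk score (41 vs 93).
S8: worse on walk score (26 vs 93).
S9: worse on walk score (59 vs 93).
No option dominates S6.

none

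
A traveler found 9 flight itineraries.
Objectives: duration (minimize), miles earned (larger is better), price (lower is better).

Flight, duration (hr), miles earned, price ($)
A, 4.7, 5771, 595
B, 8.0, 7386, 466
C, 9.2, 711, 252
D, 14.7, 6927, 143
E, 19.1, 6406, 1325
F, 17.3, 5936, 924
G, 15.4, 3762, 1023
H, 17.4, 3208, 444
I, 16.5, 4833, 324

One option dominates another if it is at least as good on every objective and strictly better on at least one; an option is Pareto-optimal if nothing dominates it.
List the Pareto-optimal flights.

A, B, C, D

A: not dominated (best duration).
B: not dominated (best miles earned).
C: not dominated.
D: not dominated (best price).
E: dominated by B (duration 8.0≤19.1, miles earned 7386≥6406, price 466≤1325).
F: dominated by B (duration 8.0≤17.3, miles earned 7386≥5936, price 466≤924).
G: dominated by A (duration 4.7≤15.4, miles earned 5771≥3762, price 595≤1023).
H: dominated by D (duration 14.7≤17.4, miles earned 6927≥3208, price 143≤444).
I: dominated by D (duration 14.7≤16.5, miles earned 6927≥4833, price 143≤324).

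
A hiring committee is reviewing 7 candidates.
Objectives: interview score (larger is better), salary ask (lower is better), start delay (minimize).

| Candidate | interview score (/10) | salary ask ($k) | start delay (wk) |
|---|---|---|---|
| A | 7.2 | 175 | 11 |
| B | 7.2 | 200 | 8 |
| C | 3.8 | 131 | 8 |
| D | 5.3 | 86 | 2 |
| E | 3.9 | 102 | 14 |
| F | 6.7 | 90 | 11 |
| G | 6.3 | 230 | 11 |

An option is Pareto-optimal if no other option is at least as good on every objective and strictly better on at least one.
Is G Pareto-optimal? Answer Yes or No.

A vs G: interview score 7.2≥6.3, salary ask 175≤230, start delay 11≤11 — A is at least as good on every objective and strictly better on at least one, so A dominates G.

No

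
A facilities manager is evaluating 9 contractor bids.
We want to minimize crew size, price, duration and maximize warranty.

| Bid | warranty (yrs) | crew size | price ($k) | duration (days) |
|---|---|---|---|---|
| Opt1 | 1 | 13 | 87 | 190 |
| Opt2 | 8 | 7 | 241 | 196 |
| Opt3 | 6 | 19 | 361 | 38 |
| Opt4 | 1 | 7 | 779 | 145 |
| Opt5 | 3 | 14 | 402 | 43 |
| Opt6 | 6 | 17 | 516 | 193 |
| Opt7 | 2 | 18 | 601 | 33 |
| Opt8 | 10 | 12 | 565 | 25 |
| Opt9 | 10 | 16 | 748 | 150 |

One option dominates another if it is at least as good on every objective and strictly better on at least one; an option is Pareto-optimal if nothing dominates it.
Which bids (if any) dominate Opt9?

Opt8

Opt8: warranty 10≥10, crew size 12≤16, price 565≤748, duration 25≤150 — dominates Opt9.
Others (Opt1, Opt2, Opt3, Opt4, Opt5, Opt6, Opt7) are each worse than Opt9 on at least one objective.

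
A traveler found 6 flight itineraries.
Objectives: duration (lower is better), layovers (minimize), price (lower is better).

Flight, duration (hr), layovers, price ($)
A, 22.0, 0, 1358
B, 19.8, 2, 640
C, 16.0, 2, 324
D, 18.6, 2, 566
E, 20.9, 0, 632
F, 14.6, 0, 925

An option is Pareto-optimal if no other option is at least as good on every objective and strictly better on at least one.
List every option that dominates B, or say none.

C: duration 16.0≤19.8, layovers 2≤2, price 324≤640 — dominates B.
D: duration 18.6≤19.8, layovers 2≤2, price 566≤640 — dominates B.
Others (A, E, F) are each worse than B on at least one objective.

C, D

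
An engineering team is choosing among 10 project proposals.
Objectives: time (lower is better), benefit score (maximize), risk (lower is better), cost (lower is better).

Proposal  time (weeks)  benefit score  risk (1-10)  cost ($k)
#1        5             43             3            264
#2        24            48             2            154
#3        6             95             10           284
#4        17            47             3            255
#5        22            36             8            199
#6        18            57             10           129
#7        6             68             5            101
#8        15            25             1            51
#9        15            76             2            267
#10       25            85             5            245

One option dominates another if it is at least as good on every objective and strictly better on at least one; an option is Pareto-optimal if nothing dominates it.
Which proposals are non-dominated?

#1: not dominated (best time).
#2: not dominated.
#3: not dominated (best benefit score).
#4: not dominated.
#5: dominated by #7 (time 6≤22, benefit score 68≥36, risk 5≤8, cost 101≤199).
#6: dominated by #7 (time 6≤18, benefit score 68≥57, risk 5≤10, cost 101≤129).
#7: not dominated.
#8: not dominated (best risk).
#9: not dominated.
#10: not dominated.

#1, #2, #3, #4, #7, #8, #9, #10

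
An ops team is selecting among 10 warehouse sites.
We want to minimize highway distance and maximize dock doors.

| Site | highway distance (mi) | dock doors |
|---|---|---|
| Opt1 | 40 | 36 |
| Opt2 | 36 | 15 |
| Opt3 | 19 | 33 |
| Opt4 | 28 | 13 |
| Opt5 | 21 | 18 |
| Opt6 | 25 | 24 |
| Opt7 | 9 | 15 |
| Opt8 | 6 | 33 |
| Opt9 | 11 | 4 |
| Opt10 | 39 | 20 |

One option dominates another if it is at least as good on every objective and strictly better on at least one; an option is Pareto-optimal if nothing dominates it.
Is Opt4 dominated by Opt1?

No

Opt1 vs Opt4: Opt1 is worse on highway distance (40 vs 28), so it does not dominate Opt4.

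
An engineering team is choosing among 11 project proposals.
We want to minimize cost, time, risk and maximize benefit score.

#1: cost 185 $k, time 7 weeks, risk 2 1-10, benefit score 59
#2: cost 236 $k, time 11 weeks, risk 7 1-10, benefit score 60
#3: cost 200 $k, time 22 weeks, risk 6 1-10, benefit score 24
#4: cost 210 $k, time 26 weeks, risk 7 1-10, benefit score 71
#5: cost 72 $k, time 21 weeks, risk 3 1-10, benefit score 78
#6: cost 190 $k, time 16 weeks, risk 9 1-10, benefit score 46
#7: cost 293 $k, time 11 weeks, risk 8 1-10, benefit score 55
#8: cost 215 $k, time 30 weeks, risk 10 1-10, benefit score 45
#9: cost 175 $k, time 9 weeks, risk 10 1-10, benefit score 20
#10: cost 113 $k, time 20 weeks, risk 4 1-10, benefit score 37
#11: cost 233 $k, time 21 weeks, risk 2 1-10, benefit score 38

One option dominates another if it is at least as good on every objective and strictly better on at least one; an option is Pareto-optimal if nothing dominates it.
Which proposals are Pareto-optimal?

#1, #2, #5, #9, #10

#1: not dominated (best time).
#2: not dominated.
#3: dominated by #1 (cost 185≤200, time 7≤22, risk 2≤6, benefit score 59≥24).
#4: dominated by #5 (cost 72≤210, time 21≤26, risk 3≤7, benefit score 78≥71).
#5: not dominated (best cost).
#6: dominated by #1 (cost 185≤190, time 7≤16, risk 2≤9, benefit score 59≥46).
#7: dominated by #1 (cost 185≤293, time 7≤11, risk 2≤8, benefit score 59≥55).
#8: dominated by #1 (cost 185≤215, time 7≤30, risk 2≤10, benefit score 59≥45).
#9: not dominated.
#10: not dominated.
#11: dominated by #1 (cost 185≤233, time 7≤21, risk 2≤2, benefit score 59≥38).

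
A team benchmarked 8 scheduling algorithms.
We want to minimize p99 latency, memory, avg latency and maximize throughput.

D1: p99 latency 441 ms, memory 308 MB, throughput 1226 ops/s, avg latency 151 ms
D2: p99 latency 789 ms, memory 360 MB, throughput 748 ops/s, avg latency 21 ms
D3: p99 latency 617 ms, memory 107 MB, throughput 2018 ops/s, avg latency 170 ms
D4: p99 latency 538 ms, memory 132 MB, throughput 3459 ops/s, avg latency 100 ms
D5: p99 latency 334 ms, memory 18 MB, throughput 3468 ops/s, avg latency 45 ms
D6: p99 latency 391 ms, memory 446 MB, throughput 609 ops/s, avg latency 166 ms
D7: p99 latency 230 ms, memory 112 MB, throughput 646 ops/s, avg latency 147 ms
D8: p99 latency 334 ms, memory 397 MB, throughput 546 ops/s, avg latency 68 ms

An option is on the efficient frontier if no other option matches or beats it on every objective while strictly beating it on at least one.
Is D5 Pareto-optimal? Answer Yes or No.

Yes

D1: worse on p99 latency (441 vs 334).
D2: worse on p99 latency (789 vs 334).
D3: worse on p99 latency (617 vs 334).
D4: worse on p99 latency (538 vs 334).
D6: worse on p99 latency (391 vs 334).
D7: worse on memory (112 vs 18).
D8: worse on memory (397 vs 18).
No option is at least as good as D5 on every objective and strictly better on one.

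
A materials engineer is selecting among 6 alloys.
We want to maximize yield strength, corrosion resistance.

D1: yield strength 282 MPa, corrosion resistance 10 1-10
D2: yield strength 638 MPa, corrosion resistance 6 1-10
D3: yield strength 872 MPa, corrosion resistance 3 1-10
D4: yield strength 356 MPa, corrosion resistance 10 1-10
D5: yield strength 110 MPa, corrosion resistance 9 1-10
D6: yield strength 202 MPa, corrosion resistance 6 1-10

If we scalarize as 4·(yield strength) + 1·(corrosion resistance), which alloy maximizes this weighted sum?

D1: 4·282 + 1·10 = 1138
D2: 4·638 + 1·6 = 2558
D3: 4·872 + 1·3 = 3491
D4: 4·356 + 1·10 = 1434
D5: 4·110 + 1·9 = 449
D6: 4·202 + 1·6 = 814
Highest: D3 at 3491.

D3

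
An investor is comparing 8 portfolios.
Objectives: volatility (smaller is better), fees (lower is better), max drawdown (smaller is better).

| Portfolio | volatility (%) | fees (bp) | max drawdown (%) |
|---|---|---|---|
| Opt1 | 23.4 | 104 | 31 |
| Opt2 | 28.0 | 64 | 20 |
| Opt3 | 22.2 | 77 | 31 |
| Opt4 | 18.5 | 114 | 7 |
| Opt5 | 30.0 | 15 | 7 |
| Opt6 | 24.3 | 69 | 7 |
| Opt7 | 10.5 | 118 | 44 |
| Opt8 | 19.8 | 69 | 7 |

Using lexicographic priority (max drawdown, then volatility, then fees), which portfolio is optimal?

First minimize max drawdown: best is 7, kept {Opt4, Opt5, Opt6, Opt8}.
Then minimize volatility: best is 18.5, kept {Opt4}.

Opt4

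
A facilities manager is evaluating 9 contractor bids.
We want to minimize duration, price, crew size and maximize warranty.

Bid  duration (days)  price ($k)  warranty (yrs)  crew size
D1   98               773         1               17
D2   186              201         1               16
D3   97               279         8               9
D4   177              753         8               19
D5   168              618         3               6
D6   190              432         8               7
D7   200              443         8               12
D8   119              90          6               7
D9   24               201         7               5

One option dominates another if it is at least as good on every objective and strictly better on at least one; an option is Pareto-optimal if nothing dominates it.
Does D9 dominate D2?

Yes

D9 vs D2: duration 24≤186, price 201≤201, warranty 7≥1, crew size 5≤16 — D9 is at least as good on every objective with at least one strict improvement.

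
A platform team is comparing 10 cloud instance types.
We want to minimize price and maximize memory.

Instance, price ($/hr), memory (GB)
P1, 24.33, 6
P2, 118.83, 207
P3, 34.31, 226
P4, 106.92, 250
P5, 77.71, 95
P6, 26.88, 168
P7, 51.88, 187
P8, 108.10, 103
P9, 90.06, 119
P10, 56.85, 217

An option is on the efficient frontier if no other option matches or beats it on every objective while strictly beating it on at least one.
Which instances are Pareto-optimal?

P1, P3, P4, P6

P1: not dominated (best price).
P2: dominated by P3 (price 34.31≤118.83, memory 226≥207).
P3: not dominated.
P4: not dominated (best memory).
P5: dominated by P3 (price 34.31≤77.71, memory 226≥95).
P6: not dominated.
P7: dominated by P3 (price 34.31≤51.88, memory 226≥187).
P8: dominated by P3 (price 34.31≤108.10, memory 226≥103).
P9: dominated by P3 (price 34.31≤90.06, memory 226≥119).
P10: dominated by P3 (price 34.31≤56.85, memory 226≥217).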